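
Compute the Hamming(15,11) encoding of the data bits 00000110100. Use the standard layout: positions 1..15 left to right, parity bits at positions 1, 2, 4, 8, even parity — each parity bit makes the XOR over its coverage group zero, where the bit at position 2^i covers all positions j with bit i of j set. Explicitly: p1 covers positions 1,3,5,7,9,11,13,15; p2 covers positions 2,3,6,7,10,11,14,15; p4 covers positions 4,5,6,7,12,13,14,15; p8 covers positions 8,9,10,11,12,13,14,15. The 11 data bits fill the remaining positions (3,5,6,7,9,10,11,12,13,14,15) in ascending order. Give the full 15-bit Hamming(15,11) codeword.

Place data bits at non-power-of-two positions: b3=0, b5=0, b6=0, b7=0, b9=0, b10=1, b11=1, b12=0, b13=1, b14=0, b15=0.
p1 = XOR of data positions {3,5,7,9,11,13,15} = 0⊕0⊕0⊕0⊕1⊕1⊕0 = 0
p2 = XOR of data positions {3,6,7,10,11,14,15} = 0⊕0⊕0⊕1⊕1⊕0⊕0 = 0
p4 = XOR of data positions {5,6,7,12,13,14,15} = 0⊕0⊕0⊕0⊕1⊕0⊕0 = 1
p8 = XOR of data positions {9,10,11,12,13,14,15} = 0⊕1⊕1⊕0⊕1⊕0⊕0 = 1
Codeword b1..b15 = 000100010110100

000100010110100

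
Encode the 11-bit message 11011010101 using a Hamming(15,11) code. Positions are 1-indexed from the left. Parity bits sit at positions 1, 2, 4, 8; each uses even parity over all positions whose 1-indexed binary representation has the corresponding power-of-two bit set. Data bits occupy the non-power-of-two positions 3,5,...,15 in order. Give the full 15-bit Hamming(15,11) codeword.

101010101010101

Place data bits at non-power-of-two positions: b3=1, b5=1, b6=0, b7=1, b9=1, b10=0, b11=1, b12=0, b13=1, b14=0, b15=1.
p1 = XOR of data positions {3,5,7,9,11,13,15} = 1⊕1⊕1⊕1⊕1⊕1⊕1 = 1
p2 = XOR of data positions {3,6,7,10,11,14,15} = 1⊕0⊕1⊕0⊕1⊕0⊕1 = 0
p4 = XOR of data positions {5,6,7,12,13,14,15} = 1⊕0⊕1⊕0⊕1⊕0⊕1 = 0
p8 = XOR of data positions {9,10,11,12,13,14,15} = 1⊕0⊕1⊕0⊕1⊕0⊕1 = 0
Codeword b1..b15 = 101010101010101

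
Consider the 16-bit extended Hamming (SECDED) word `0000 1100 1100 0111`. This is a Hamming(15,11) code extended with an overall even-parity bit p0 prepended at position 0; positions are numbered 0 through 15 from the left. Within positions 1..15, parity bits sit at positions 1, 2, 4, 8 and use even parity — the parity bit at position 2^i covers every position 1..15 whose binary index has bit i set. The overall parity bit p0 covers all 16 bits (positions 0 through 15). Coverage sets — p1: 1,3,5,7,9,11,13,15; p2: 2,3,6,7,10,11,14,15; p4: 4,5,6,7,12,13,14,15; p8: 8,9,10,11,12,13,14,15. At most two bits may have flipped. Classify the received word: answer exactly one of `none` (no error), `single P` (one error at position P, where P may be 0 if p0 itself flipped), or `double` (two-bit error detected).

s1: b1⊕b3⊕b5⊕b7⊕b9⊕b11⊕b13⊕b15 = 0⊕0⊕1⊕0⊕1⊕0⊕1⊕1 = 0
s2: b2⊕b3⊕b6⊕b7⊕b10⊕b11⊕b14⊕b15 = 0⊕0⊕0⊕0⊕0⊕0⊕1⊕1 = 0
s4: b4⊕b5⊕b6⊕b7⊕b12⊕b13⊕b14⊕b15 = 1⊕1⊕0⊕0⊕0⊕1⊕1⊕1 = 1
s8: b8⊕b9⊕b10⊕b11⊕b12⊕b13⊕b14⊕b15 = 1⊕1⊕0⊕0⊕0⊕1⊕1⊕1 = 1
Syndrome (s8...s1) = 1100 → position 12.
Overall parity (XOR of all 16 bits, including p0): 0⊕0⊕0⊕0⊕1⊕1⊕0⊕0⊕1⊕1⊕0⊕0⊕0⊕1⊕1⊕1 = 1
Overall=1, syndrome position=12 → single-bit error at position 12.

single 12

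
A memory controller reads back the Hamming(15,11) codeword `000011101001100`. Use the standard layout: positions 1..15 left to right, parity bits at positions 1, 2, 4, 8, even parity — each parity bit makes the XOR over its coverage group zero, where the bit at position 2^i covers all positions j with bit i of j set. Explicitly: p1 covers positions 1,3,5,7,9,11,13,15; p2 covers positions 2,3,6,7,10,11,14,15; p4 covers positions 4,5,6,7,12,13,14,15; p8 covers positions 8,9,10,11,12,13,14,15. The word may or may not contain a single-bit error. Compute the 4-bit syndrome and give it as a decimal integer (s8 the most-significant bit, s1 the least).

s1: b1⊕b3⊕b5⊕b7⊕b9⊕b11⊕b13⊕b15 = 0⊕0⊕1⊕1⊕1⊕0⊕1⊕0 = 0
s2: b2⊕b3⊕b6⊕b7⊕b10⊕b11⊕b14⊕b15 = 0⊕0⊕1⊕1⊕0⊕0⊕0⊕0 = 0
s4: b4⊕b5⊕b6⊕b7⊕b12⊕b13⊕b14⊕b15 = 0⊕1⊕1⊕1⊕1⊕1⊕0⊕0 = 1
s8: b8⊕b9⊕b10⊕b11⊕b12⊕b13⊕b14⊕b15 = 0⊕1⊕0⊕0⊕1⊕1⊕0⊕0 = 1
Syndrome (s8...s1) = 1100 → position 12.

12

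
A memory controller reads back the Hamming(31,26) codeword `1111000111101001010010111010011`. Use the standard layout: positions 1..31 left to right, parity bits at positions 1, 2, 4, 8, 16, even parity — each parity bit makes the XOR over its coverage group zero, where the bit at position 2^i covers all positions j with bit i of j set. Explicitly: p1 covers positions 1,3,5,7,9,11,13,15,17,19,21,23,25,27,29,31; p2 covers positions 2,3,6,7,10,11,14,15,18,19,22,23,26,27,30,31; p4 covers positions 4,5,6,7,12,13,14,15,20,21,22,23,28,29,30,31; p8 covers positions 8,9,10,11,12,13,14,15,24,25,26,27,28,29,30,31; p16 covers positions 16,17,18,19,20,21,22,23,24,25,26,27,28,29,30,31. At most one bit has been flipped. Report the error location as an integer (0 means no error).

s1: b1⊕b3⊕b5⊕b7⊕b9⊕b11⊕b13⊕b15⊕b17⊕b19⊕b21⊕b23⊕b25⊕b27⊕b29⊕b31 = 1⊕1⊕0⊕0⊕1⊕1⊕1⊕0⊕0⊕0⊕1⊕1⊕1⊕1⊕0⊕1 = 0
s2: b2⊕b3⊕b6⊕b7⊕b10⊕b11⊕b14⊕b15⊕b18⊕b19⊕b22⊕b23⊕b26⊕b27⊕b30⊕b31 = 1⊕1⊕0⊕0⊕1⊕1⊕0⊕0⊕1⊕0⊕0⊕1⊕0⊕1⊕1⊕1 = 1
s4: b4⊕b5⊕b6⊕b7⊕b12⊕b13⊕b14⊕b15⊕b20⊕b21⊕b22⊕b23⊕b28⊕b29⊕b30⊕b31 = 1⊕0⊕0⊕0⊕0⊕1⊕0⊕0⊕0⊕1⊕0⊕1⊕0⊕0⊕1⊕1 = 0
s8: b8⊕b9⊕b10⊕b11⊕b12⊕b13⊕b14⊕b15⊕b24⊕b25⊕b26⊕b27⊕b28⊕b29⊕b30⊕b31 = 1⊕1⊕1⊕1⊕0⊕1⊕0⊕0⊕1⊕1⊕0⊕1⊕0⊕0⊕1⊕1 = 0
s16: b16⊕b17⊕b18⊕b19⊕b20⊕b21⊕b22⊕b23⊕b24⊕b25⊕b26⊕b27⊕b28⊕b29⊕b30⊕b31 = 1⊕0⊕1⊕0⊕0⊕1⊕0⊕1⊕1⊕1⊕0⊕1⊕0⊕0⊕1⊕1 = 1
Syndrome (s16...s1) = 10010 → position 18.

18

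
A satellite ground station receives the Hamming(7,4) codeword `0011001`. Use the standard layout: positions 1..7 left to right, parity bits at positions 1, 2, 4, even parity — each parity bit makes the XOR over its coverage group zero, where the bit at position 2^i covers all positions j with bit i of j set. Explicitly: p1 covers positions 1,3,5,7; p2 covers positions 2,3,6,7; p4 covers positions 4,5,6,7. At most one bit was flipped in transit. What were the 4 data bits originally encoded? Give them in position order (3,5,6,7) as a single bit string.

s1: b1⊕b3⊕b5⊕b7 = 0⊕1⊕0⊕1 = 0
s2: b2⊕b3⊕b6⊕b7 = 0⊕1⊕0⊕1 = 0
s4: b4⊕b5⊕b6⊕b7 = 1⊕0⊕0⊕1 = 0
Syndrome (s4...s1) = 000 → position 0 (no error).
No correction needed.
Data bits at positions 3,5,6,7: 1001

1001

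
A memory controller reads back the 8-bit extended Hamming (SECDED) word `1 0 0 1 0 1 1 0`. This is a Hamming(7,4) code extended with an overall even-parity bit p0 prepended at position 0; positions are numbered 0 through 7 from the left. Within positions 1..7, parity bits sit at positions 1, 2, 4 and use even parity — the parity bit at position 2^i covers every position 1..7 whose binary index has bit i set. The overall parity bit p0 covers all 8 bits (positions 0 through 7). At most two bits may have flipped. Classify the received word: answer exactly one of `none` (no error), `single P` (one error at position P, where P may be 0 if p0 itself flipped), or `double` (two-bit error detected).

none

s1: b1⊕b3⊕b5⊕b7 = 0⊕1⊕1⊕0 = 0
s2: b2⊕b3⊕b6⊕b7 = 0⊕1⊕1⊕0 = 0
s4: b4⊕b5⊕b6⊕b7 = 0⊕1⊕1⊕0 = 0
Syndrome (s4...s1) = 000 → position 0 (no error).
Overall parity (XOR of all 8 bits, including p0): 1⊕0⊕0⊕1⊕0⊕1⊕1⊕0 = 0
Overall=0, syndrome position=0 → no error.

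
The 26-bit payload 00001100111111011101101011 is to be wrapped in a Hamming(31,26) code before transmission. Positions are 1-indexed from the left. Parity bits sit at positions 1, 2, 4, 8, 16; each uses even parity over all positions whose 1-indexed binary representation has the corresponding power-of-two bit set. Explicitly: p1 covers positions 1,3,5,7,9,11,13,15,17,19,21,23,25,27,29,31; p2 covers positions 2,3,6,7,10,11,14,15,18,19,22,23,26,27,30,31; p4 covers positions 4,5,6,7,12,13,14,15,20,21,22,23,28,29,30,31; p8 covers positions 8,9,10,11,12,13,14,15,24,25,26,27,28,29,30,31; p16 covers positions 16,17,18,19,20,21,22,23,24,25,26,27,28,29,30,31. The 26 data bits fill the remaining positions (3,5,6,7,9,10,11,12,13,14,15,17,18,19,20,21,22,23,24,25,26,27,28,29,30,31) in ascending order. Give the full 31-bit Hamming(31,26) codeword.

Place data bits at non-power-of-two positions: b3=0, b5=0, b6=0, b7=0, b9=1, b10=1, b11=0, b12=0, b13=1, b14=1, b15=1, b17=1, b18=1, b19=1, b20=0, b21=1, b22=1, b23=1, b24=0, b25=1, b26=1, b27=0, b28=1, b29=0, b30=1, b31=1.
p1 = XOR of data positions {3,5,7,9,11,13,15,17,19,21,23,25,27,29,31} = 0⊕0⊕0⊕1⊕0⊕1⊕1⊕1⊕1⊕1⊕1⊕1⊕0⊕0⊕1 = 1
p2 = XOR of data positions {3,6,7,10,11,14,15,18,19,22,23,26,27,30,31} = 0⊕0⊕0⊕1⊕0⊕1⊕1⊕1⊕1⊕1⊕1⊕1⊕0⊕1⊕1 = 0
p4 = XOR of data positions {5,6,7,12,13,14,15,20,21,22,23,28,29,30,31} = 0⊕0⊕0⊕0⊕1⊕1⊕1⊕0⊕1⊕1⊕1⊕1⊕0⊕1⊕1 = 1
p8 = XOR of data positions {9,10,11,12,13,14,15,24,25,26,27,28,29,30,31} = 1⊕1⊕0⊕0⊕1⊕1⊕1⊕0⊕1⊕1⊕0⊕1⊕0⊕1⊕1 = 0
p16 = XOR of data positions {17,18,19,20,21,22,23,24,25,26,27,28,29,30,31} = 1⊕1⊕1⊕0⊕1⊕1⊕1⊕0⊕1⊕1⊕0⊕1⊕0⊕1⊕1 = 1
Codeword b1..b31 = 1001000011001111111011101101011

1001000011001111111011101101011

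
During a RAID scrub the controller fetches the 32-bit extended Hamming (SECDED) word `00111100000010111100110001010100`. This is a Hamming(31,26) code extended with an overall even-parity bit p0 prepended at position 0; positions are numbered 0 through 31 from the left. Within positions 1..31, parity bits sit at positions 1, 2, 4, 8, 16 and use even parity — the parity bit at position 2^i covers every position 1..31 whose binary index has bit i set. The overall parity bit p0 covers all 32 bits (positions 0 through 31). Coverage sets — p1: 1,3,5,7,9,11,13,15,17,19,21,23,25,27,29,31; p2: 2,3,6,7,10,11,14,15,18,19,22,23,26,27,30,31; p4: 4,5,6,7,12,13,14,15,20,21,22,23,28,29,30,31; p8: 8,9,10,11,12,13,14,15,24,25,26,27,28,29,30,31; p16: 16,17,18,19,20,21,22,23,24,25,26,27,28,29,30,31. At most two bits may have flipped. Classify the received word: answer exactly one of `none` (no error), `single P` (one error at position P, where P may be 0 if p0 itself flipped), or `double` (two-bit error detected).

double

s1: b1⊕b3⊕b5⊕b7⊕b9⊕b11⊕b13⊕b15⊕b17⊕b19⊕b21⊕b23⊕b25⊕b27⊕b29⊕b31 = 0⊕1⊕1⊕0⊕0⊕0⊕0⊕1⊕1⊕0⊕1⊕0⊕1⊕1⊕1⊕0 = 0
s2: b2⊕b3⊕b6⊕b7⊕b10⊕b11⊕b14⊕b15⊕b18⊕b19⊕b22⊕b23⊕b26⊕b27⊕b30⊕b31 = 1⊕1⊕0⊕0⊕0⊕0⊕1⊕1⊕0⊕0⊕0⊕0⊕0⊕1⊕0⊕0 = 1
s4: b4⊕b5⊕b6⊕b7⊕b12⊕b13⊕b14⊕b15⊕b20⊕b21⊕b22⊕b23⊕b28⊕b29⊕b30⊕b31 = 1⊕1⊕0⊕0⊕1⊕0⊕1⊕1⊕1⊕1⊕0⊕0⊕0⊕1⊕0⊕0 = 0
s8: b8⊕b9⊕b10⊕b11⊕b12⊕b13⊕b14⊕b15⊕b24⊕b25⊕b26⊕b27⊕b28⊕b29⊕b30⊕b31 = 0⊕0⊕0⊕0⊕1⊕0⊕1⊕1⊕0⊕1⊕0⊕1⊕0⊕1⊕0⊕0 = 0
s16: b16⊕b17⊕b18⊕b19⊕b20⊕b21⊕b22⊕b23⊕b24⊕b25⊕b26⊕b27⊕b28⊕b29⊕b30⊕b31 = 1⊕1⊕0⊕0⊕1⊕1⊕0⊕0⊕0⊕1⊕0⊕1⊕0⊕1⊕0⊕0 = 1
Syndrome (s16...s1) = 10010 → position 18.
Overall parity (XOR of all 32 bits, including p0): 0⊕0⊕1⊕1⊕1⊕1⊕0⊕0⊕0⊕0⊕0⊕0⊕1⊕0⊕1⊕1⊕1⊕1⊕0⊕0⊕1⊕1⊕0⊕0⊕0⊕1⊕0⊕1⊕0⊕1⊕0⊕0 = 0
Overall=0, syndrome position=18 → double-bit error detected (uncorrectable).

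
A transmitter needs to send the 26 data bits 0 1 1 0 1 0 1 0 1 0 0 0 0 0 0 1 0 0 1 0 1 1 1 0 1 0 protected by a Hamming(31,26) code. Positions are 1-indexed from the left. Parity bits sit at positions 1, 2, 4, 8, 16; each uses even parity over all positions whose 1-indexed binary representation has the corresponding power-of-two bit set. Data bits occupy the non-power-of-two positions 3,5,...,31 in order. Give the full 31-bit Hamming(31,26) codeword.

Place data bits at non-power-of-two positions: b3=0, b5=1, b6=1, b7=0, b9=1, b10=0, b11=1, b12=0, b13=1, b14=0, b15=0, b17=0, b18=0, b19=0, b20=0, b21=1, b22=0, b23=0, b24=1, b25=0, b26=1, b27=1, b28=1, b29=0, b30=1, b31=0.
p1 = XOR of data positions {3,5,7,9,11,13,15,17,19,21,23,25,27,29,31} = 0⊕1⊕0⊕1⊕1⊕1⊕0⊕0⊕0⊕1⊕0⊕0⊕1⊕0⊕0 = 0
p2 = XOR of data positions {3,6,7,10,11,14,15,18,19,22,23,26,27,30,31} = 0⊕1⊕0⊕0⊕1⊕0⊕0⊕0⊕0⊕0⊕0⊕1⊕1⊕1⊕0 = 1
p4 = XOR of data positions {5,6,7,12,13,14,15,20,21,22,23,28,29,30,31} = 1⊕1⊕0⊕0⊕1⊕0⊕0⊕0⊕1⊕0⊕0⊕1⊕0⊕1⊕0 = 0
p8 = XOR of data positions {9,10,11,12,13,14,15,24,25,26,27,28,29,30,31} = 1⊕0⊕1⊕0⊕1⊕0⊕0⊕1⊕0⊕1⊕1⊕1⊕0⊕1⊕0 = 0
p16 = XOR of data positions {17,18,19,20,21,22,23,24,25,26,27,28,29,30,31} = 0⊕0⊕0⊕0⊕1⊕0⊕0⊕1⊕0⊕1⊕1⊕1⊕0⊕1⊕0 = 0
Codeword b1..b31 = 0100110010101000000010010111010

0100110010101000000010010111010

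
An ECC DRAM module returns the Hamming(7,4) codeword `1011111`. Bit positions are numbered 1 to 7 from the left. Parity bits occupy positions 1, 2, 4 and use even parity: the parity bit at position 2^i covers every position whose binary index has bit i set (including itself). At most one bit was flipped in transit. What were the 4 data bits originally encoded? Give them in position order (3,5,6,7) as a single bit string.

s1: b1⊕b3⊕b5⊕b7 = 1⊕1⊕1⊕1 = 0
s2: b2⊕b3⊕b6⊕b7 = 0⊕1⊕1⊕1 = 1
s4: b4⊕b5⊕b6⊕b7 = 1⊕1⊕1⊕1 = 0
Syndrome (s4...s1) = 010 → position 2.
Flip bit 2: corrected codeword = 1111111
Data bits at positions 3,5,6,7: 1111

1111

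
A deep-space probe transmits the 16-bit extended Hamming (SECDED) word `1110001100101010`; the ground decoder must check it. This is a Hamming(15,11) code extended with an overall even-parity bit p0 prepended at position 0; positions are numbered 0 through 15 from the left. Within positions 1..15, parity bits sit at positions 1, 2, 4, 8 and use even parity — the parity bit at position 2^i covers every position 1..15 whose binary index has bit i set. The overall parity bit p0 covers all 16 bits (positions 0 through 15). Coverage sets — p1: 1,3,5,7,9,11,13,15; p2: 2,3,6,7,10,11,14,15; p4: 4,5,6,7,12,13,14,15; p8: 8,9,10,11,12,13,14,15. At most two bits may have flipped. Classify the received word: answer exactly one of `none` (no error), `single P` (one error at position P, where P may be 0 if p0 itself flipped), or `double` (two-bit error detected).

double

s1: b1⊕b3⊕b5⊕b7⊕b9⊕b11⊕b13⊕b15 = 1⊕0⊕0⊕1⊕0⊕0⊕0⊕0 = 0
s2: b2⊕b3⊕b6⊕b7⊕b10⊕b11⊕b14⊕b15 = 1⊕0⊕1⊕1⊕1⊕0⊕1⊕0 = 1
s4: b4⊕b5⊕b6⊕b7⊕b12⊕b13⊕b14⊕b15 = 0⊕0⊕1⊕1⊕1⊕0⊕1⊕0 = 0
s8: b8⊕b9⊕b10⊕b11⊕b12⊕b13⊕b14⊕b15 = 0⊕0⊕1⊕0⊕1⊕0⊕1⊕0 = 1
Syndrome (s8...s1) = 1010 → position 10.
Overall parity (XOR of all 16 bits, including p0): 1⊕1⊕1⊕0⊕0⊕0⊕1⊕1⊕0⊕0⊕1⊕0⊕1⊕0⊕1⊕0 = 0
Overall=0, syndrome position=10 → double-bit error detected (uncorrectable).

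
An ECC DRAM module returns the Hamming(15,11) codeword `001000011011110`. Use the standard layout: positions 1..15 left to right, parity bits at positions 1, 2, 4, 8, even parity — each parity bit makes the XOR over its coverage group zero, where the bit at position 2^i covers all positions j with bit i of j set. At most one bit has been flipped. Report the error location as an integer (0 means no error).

s1: b1⊕b3⊕b5⊕b7⊕b9⊕b11⊕b13⊕b15 = 0⊕1⊕0⊕0⊕1⊕1⊕1⊕0 = 0
s2: b2⊕b3⊕b6⊕b7⊕b10⊕b11⊕b14⊕b15 = 0⊕1⊕0⊕0⊕0⊕1⊕1⊕0 = 1
s4: b4⊕b5⊕b6⊕b7⊕b12⊕b13⊕b14⊕b15 = 0⊕0⊕0⊕0⊕1⊕1⊕1⊕0 = 1
s8: b8⊕b9⊕b10⊕b11⊕b12⊕b13⊕b14⊕b15 = 1⊕1⊕0⊕1⊕1⊕1⊕1⊕0 = 0
Syndrome (s8...s1) = 0110 → position 6.

6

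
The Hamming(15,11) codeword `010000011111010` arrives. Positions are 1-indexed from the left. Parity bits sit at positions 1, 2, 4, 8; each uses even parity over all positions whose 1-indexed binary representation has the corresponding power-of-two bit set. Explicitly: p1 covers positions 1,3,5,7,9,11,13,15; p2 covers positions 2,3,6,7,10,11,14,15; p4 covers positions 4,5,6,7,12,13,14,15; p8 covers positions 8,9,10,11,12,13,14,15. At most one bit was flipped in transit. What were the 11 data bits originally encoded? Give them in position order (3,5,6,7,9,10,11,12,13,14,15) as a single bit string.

s1: b1⊕b3⊕b5⊕b7⊕b9⊕b11⊕b13⊕b15 = 0⊕0⊕0⊕0⊕1⊕1⊕0⊕0 = 0
s2: b2⊕b3⊕b6⊕b7⊕b10⊕b11⊕b14⊕b15 = 1⊕0⊕0⊕0⊕1⊕1⊕1⊕0 = 0
s4: b4⊕b5⊕b6⊕b7⊕b12⊕b13⊕b14⊕b15 = 0⊕0⊕0⊕0⊕1⊕0⊕1⊕0 = 0
s8: b8⊕b9⊕b10⊕b11⊕b12⊕b13⊕b14⊕b15 = 1⊕1⊕1⊕1⊕1⊕0⊕1⊕0 = 0
Syndrome (s8...s1) = 0000 → position 0 (no error).
No correction needed.
Data bits at positions 3,5,6,7,9,10,11,12,13,14,15: 00001111010

00001111010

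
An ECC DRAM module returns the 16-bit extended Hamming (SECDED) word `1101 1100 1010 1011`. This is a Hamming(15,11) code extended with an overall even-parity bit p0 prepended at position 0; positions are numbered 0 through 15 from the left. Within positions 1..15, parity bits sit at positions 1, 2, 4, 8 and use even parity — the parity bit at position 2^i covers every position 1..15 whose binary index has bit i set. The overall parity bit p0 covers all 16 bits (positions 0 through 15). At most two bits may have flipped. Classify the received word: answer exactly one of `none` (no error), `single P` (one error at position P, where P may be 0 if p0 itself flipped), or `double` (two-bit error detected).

double

s1: b1⊕b3⊕b5⊕b7⊕b9⊕b11⊕b13⊕b15 = 1⊕1⊕1⊕0⊕0⊕0⊕0⊕1 = 0
s2: b2⊕b3⊕b6⊕b7⊕b10⊕b11⊕b14⊕b15 = 0⊕1⊕0⊕0⊕1⊕0⊕1⊕1 = 0
s4: b4⊕b5⊕b6⊕b7⊕b12⊕b13⊕b14⊕b15 = 1⊕1⊕0⊕0⊕1⊕0⊕1⊕1 = 1
s8: b8⊕b9⊕b10⊕b11⊕b12⊕b13⊕b14⊕b15 = 1⊕0⊕1⊕0⊕1⊕0⊕1⊕1 = 1
Syndrome (s8...s1) = 1100 → position 12.
Overall parity (XOR of all 16 bits, including p0): 1⊕1⊕0⊕1⊕1⊕1⊕0⊕0⊕1⊕0⊕1⊕0⊕1⊕0⊕1⊕1 = 0
Overall=0, syndrome position=12 → double-bit error detected (uncorrectable).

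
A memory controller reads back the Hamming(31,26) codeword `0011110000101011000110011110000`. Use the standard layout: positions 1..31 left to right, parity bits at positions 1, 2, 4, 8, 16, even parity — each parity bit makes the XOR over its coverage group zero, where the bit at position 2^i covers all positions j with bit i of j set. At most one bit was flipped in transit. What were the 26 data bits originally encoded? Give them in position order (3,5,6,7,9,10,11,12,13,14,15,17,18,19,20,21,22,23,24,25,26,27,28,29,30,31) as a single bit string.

11100010101000110011111000

s1: b1⊕b3⊕b5⊕b7⊕b9⊕b11⊕b13⊕b15⊕b17⊕b19⊕b21⊕b23⊕b25⊕b27⊕b29⊕b31 = 0⊕1⊕1⊕0⊕0⊕1⊕1⊕1⊕0⊕0⊕1⊕0⊕1⊕1⊕0⊕0 = 0
s2: b2⊕b3⊕b6⊕b7⊕b10⊕b11⊕b14⊕b15⊕b18⊕b19⊕b22⊕b23⊕b26⊕b27⊕b30⊕b31 = 0⊕1⊕1⊕0⊕0⊕1⊕0⊕1⊕0⊕0⊕0⊕0⊕1⊕1⊕0⊕0 = 0
s4: b4⊕b5⊕b6⊕b7⊕b12⊕b13⊕b14⊕b15⊕b20⊕b21⊕b22⊕b23⊕b28⊕b29⊕b30⊕b31 = 1⊕1⊕1⊕0⊕0⊕1⊕0⊕1⊕1⊕1⊕0⊕0⊕0⊕0⊕0⊕0 = 1
s8: b8⊕b9⊕b10⊕b11⊕b12⊕b13⊕b14⊕b15⊕b24⊕b25⊕b26⊕b27⊕b28⊕b29⊕b30⊕b31 = 0⊕0⊕0⊕1⊕0⊕1⊕0⊕1⊕1⊕1⊕1⊕1⊕0⊕0⊕0⊕0 = 1
s16: b16⊕b17⊕b18⊕b19⊕b20⊕b21⊕b22⊕b23⊕b24⊕b25⊕b26⊕b27⊕b28⊕b29⊕b30⊕b31 = 1⊕0⊕0⊕0⊕1⊕1⊕0⊕0⊕1⊕1⊕1⊕1⊕0⊕0⊕0⊕0 = 1
Syndrome (s16...s1) = 11100 → position 28.
Flip bit 28: corrected codeword = 0011110000101011000110011111000
Data bits at positions 3,5,6,7,9,10,11,12,13,14,15,17,18,19,20,21,22,23,24,25,26,27,28,29,30,31: 11100010101000110011111000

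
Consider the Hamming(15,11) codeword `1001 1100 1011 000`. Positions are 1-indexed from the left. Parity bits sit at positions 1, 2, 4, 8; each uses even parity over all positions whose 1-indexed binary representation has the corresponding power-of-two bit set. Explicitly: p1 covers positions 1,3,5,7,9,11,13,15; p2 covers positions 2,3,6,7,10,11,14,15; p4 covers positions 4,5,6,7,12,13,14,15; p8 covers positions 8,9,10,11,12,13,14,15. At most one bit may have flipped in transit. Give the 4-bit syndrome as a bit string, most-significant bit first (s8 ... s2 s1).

s1: b1⊕b3⊕b5⊕b7⊕b9⊕b11⊕b13⊕b15 = 1⊕0⊕1⊕0⊕1⊕1⊕0⊕0 = 0
s2: b2⊕b3⊕b6⊕b7⊕b10⊕b11⊕b14⊕b15 = 0⊕0⊕1⊕0⊕0⊕1⊕0⊕0 = 0
s4: b4⊕b5⊕b6⊕b7⊕b12⊕b13⊕b14⊕b15 = 1⊕1⊕1⊕0⊕1⊕0⊕0⊕0 = 0
s8: b8⊕b9⊕b10⊕b11⊕b12⊕b13⊕b14⊕b15 = 0⊕1⊕0⊕1⊕1⊕0⊕0⊕0 = 1
Syndrome (s8...s1) = 1000 → position 8.

1000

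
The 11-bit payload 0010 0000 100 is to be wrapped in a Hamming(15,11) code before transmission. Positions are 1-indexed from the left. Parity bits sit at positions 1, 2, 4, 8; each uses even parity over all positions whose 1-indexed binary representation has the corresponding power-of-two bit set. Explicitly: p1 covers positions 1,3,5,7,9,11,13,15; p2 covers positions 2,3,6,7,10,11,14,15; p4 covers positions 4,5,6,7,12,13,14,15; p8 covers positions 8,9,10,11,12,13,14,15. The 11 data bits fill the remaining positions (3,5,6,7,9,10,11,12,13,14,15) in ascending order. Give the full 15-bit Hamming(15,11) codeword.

Place data bits at non-power-of-two positions: b3=0, b5=0, b6=1, b7=0, b9=0, b10=0, b11=0, b12=0, b13=1, b14=0, b15=0.
p1 = XOR of data positions {3,5,7,9,11,13,15} = 0⊕0⊕0⊕0⊕0⊕1⊕0 = 1
p2 = XOR of data positions {3,6,7,10,11,14,15} = 0⊕1⊕0⊕0⊕0⊕0⊕0 = 1
p4 = XOR of data positions {5,6,7,12,13,14,15} = 0⊕1⊕0⊕0⊕1⊕0⊕0 = 0
p8 = XOR of data positions {9,10,11,12,13,14,15} = 0⊕0⊕0⊕0⊕1⊕0⊕0 = 1
Codeword b1..b15 = 110001010000100

110001010000100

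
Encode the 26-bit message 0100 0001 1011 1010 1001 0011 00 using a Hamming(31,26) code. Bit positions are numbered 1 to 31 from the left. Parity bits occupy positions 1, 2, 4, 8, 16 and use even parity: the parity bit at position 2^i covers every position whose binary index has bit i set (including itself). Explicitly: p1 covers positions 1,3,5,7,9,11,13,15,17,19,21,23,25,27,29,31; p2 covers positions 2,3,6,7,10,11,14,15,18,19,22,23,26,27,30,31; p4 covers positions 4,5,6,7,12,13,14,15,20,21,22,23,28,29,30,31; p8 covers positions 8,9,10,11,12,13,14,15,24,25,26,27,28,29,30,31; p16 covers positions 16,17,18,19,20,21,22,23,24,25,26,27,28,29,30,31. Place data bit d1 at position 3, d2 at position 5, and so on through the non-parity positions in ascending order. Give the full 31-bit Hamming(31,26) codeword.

Place data bits at non-power-of-two positions: b3=0, b5=1, b6=0, b7=0, b9=0, b10=0, b11=0, b12=1, b13=1, b14=0, b15=1, b17=1, b18=1, b19=0, b20=1, b21=0, b22=1, b23=0, b24=0, b25=1, b26=0, b27=0, b28=1, b29=1, b30=0, b31=0.
p1 = XOR of data positions {3,5,7,9,11,13,15,17,19,21,23,25,27,29,31} = 0⊕1⊕0⊕0⊕0⊕1⊕1⊕1⊕0⊕0⊕0⊕1⊕0⊕1⊕0 = 0
p2 = XOR of data positions {3,6,7,10,11,14,15,18,19,22,23,26,27,30,31} = 0⊕0⊕0⊕0⊕0⊕0⊕1⊕1⊕0⊕1⊕0⊕0⊕0⊕0⊕0 = 1
p4 = XOR of data positions {5,6,7,12,13,14,15,20,21,22,23,28,29,30,31} = 1⊕0⊕0⊕1⊕1⊕0⊕1⊕1⊕0⊕1⊕0⊕1⊕1⊕0⊕0 = 0
p8 = XOR of data positions {9,10,11,12,13,14,15,24,25,26,27,28,29,30,31} = 0⊕0⊕0⊕1⊕1⊕0⊕1⊕0⊕1⊕0⊕0⊕1⊕1⊕0⊕0 = 0
p16 = XOR of data positions {17,18,19,20,21,22,23,24,25,26,27,28,29,30,31} = 1⊕1⊕0⊕1⊕0⊕1⊕0⊕0⊕1⊕0⊕0⊕1⊕1⊕0⊕0 = 1
Codeword b1..b31 = 0100100000011011110101001001100

0100100000011011110101001001100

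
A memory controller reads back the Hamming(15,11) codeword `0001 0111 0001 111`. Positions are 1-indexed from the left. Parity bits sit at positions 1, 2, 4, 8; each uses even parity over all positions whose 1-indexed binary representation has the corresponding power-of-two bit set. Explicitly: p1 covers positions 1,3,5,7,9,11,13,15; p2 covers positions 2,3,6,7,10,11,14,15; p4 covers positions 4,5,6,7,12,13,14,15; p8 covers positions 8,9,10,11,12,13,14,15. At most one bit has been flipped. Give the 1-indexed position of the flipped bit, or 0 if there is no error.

s1: b1⊕b3⊕b5⊕b7⊕b9⊕b11⊕b13⊕b15 = 0⊕0⊕0⊕1⊕0⊕0⊕1⊕1 = 1
s2: b2⊕b3⊕b6⊕b7⊕b10⊕b11⊕b14⊕b15 = 0⊕0⊕1⊕1⊕0⊕0⊕1⊕1 = 0
s4: b4⊕b5⊕b6⊕b7⊕b12⊕b13⊕b14⊕b15 = 1⊕0⊕1⊕1⊕1⊕1⊕1⊕1 = 1
s8: b8⊕b9⊕b10⊕b11⊕b12⊕b13⊕b14⊕b15 = 1⊕0⊕0⊕0⊕1⊕1⊕1⊕1 = 1
Syndrome (s8...s1) = 1101 → position 13.

13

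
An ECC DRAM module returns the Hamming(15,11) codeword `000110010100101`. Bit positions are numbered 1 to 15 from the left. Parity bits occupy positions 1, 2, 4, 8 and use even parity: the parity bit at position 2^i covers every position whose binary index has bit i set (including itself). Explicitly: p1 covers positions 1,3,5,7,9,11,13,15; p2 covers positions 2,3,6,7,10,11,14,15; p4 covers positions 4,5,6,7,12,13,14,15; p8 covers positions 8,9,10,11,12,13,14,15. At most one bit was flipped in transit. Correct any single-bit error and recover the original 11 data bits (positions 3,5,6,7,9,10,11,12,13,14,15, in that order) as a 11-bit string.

s1: b1⊕b3⊕b5⊕b7⊕b9⊕b11⊕b13⊕b15 = 0⊕0⊕1⊕0⊕0⊕0⊕1⊕1 = 1
s2: b2⊕b3⊕b6⊕b7⊕b10⊕b11⊕b14⊕b15 = 0⊕0⊕0⊕0⊕1⊕0⊕0⊕1 = 0
s4: b4⊕b5⊕b6⊕b7⊕b12⊕b13⊕b14⊕b15 = 1⊕1⊕0⊕0⊕0⊕1⊕0⊕1 = 0
s8: b8⊕b9⊕b10⊕b11⊕b12⊕b13⊕b14⊕b15 = 1⊕0⊕1⊕0⊕0⊕1⊕0⊕1 = 0
Syndrome (s8...s1) = 0001 → position 1.
Flip bit 1: corrected codeword = 100110010100101
Data bits at positions 3,5,6,7,9,10,11,12,13,14,15: 01000100101

01000100101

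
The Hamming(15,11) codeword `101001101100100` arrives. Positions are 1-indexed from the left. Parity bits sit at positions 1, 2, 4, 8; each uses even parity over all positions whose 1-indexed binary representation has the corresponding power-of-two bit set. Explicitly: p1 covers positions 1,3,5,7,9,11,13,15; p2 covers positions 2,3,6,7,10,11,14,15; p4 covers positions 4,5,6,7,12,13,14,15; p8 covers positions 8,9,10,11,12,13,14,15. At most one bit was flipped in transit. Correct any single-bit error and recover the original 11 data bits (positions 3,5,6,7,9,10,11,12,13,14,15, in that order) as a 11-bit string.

10111100000

s1: b1⊕b3⊕b5⊕b7⊕b9⊕b11⊕b13⊕b15 = 1⊕1⊕0⊕1⊕1⊕0⊕1⊕0 = 1
s2: b2⊕b3⊕b6⊕b7⊕b10⊕b11⊕b14⊕b15 = 0⊕1⊕1⊕1⊕1⊕0⊕0⊕0 = 0
s4: b4⊕b5⊕b6⊕b7⊕b12⊕b13⊕b14⊕b15 = 0⊕0⊕1⊕1⊕0⊕1⊕0⊕0 = 1
s8: b8⊕b9⊕b10⊕b11⊕b12⊕b13⊕b14⊕b15 = 0⊕1⊕1⊕0⊕0⊕1⊕0⊕0 = 1
Syndrome (s8...s1) = 1101 → position 13.
Flip bit 13: corrected codeword = 101001101100000
Data bits at positions 3,5,6,7,9,10,11,12,13,14,15: 10111100000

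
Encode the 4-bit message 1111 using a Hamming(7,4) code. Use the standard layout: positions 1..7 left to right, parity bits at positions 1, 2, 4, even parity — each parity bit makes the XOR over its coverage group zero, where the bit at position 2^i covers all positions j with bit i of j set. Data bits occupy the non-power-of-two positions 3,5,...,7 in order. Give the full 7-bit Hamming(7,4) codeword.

Place data bits at non-power-of-two positions: b3=1, b5=1, b6=1, b7=1.
p1 = XOR of data positions {3,5,7} = 1⊕1⊕1 = 1
p2 = XOR of data positions {3,6,7} = 1⊕1⊕1 = 1
p4 = XOR of data positions {5,6,7} = 1⊕1⊕1 = 1
Codeword b1..b7 = 1111111

1111111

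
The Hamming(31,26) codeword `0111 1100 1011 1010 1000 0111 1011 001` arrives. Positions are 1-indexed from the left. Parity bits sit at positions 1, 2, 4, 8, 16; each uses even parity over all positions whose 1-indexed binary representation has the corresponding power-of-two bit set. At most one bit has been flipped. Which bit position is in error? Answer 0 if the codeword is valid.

3

s1: b1⊕b3⊕b5⊕b7⊕b9⊕b11⊕b13⊕b15⊕b17⊕b19⊕b21⊕b23⊕b25⊕b27⊕b29⊕b31 = 0⊕1⊕1⊕0⊕1⊕1⊕1⊕1⊕1⊕0⊕0⊕1⊕1⊕1⊕0⊕1 = 1
s2: b2⊕b3⊕b6⊕b7⊕b10⊕b11⊕b14⊕b15⊕b18⊕b19⊕b22⊕b23⊕b26⊕b27⊕b30⊕b31 = 1⊕1⊕1⊕0⊕0⊕1⊕0⊕1⊕0⊕0⊕1⊕1⊕0⊕1⊕0⊕1 = 1
s4: b4⊕b5⊕b6⊕b7⊕b12⊕b13⊕b14⊕b15⊕b20⊕b21⊕b22⊕b23⊕b28⊕b29⊕b30⊕b31 = 1⊕1⊕1⊕0⊕1⊕1⊕0⊕1⊕0⊕0⊕1⊕1⊕1⊕0⊕0⊕1 = 0
s8: b8⊕b9⊕b10⊕b11⊕b12⊕b13⊕b14⊕b15⊕b24⊕b25⊕b26⊕b27⊕b28⊕b29⊕b30⊕b31 = 0⊕1⊕0⊕1⊕1⊕1⊕0⊕1⊕1⊕1⊕0⊕1⊕1⊕0⊕0⊕1 = 0
s16: b16⊕b17⊕b18⊕b19⊕b20⊕b21⊕b22⊕b23⊕b24⊕b25⊕b26⊕b27⊕b28⊕b29⊕b30⊕b31 = 0⊕1⊕0⊕0⊕0⊕0⊕1⊕1⊕1⊕1⊕0⊕1⊕1⊕0⊕0⊕1 = 0
Syndrome (s16...s1) = 00011 → position 3.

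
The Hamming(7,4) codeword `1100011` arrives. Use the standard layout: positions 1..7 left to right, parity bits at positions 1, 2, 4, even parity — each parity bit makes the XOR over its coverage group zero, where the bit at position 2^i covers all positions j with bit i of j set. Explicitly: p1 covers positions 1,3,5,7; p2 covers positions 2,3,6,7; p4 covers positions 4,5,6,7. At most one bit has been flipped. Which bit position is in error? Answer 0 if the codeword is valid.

s1: b1⊕b3⊕b5⊕b7 = 1⊕0⊕0⊕1 = 0
s2: b2⊕b3⊕b6⊕b7 = 1⊕0⊕1⊕1 = 1
s4: b4⊕b5⊕b6⊕b7 = 0⊕0⊕1⊕1 = 0
Syndrome (s4...s1) = 010 → position 2.

2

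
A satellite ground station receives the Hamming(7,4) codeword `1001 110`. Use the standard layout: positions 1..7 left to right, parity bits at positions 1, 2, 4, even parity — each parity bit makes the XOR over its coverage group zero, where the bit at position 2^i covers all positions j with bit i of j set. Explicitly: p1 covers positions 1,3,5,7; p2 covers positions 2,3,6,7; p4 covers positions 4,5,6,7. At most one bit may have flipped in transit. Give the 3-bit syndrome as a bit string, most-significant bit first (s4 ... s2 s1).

110

s1: b1⊕b3⊕b5⊕b7 = 1⊕0⊕1⊕0 = 0
s2: b2⊕b3⊕b6⊕b7 = 0⊕0⊕1⊕0 = 1
s4: b4⊕b5⊕b6⊕b7 = 1⊕1⊕1⊕0 = 1
Syndrome (s4...s1) = 110 → position 6.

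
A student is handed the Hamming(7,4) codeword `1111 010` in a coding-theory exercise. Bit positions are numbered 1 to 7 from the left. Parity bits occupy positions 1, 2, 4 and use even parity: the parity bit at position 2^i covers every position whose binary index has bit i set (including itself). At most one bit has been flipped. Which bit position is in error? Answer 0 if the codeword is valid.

s1: b1⊕b3⊕b5⊕b7 = 1⊕1⊕0⊕0 = 0
s2: b2⊕b3⊕b6⊕b7 = 1⊕1⊕1⊕0 = 1
s4: b4⊕b5⊕b6⊕b7 = 1⊕0⊕1⊕0 = 0
Syndrome (s4...s1) = 010 → position 2.

2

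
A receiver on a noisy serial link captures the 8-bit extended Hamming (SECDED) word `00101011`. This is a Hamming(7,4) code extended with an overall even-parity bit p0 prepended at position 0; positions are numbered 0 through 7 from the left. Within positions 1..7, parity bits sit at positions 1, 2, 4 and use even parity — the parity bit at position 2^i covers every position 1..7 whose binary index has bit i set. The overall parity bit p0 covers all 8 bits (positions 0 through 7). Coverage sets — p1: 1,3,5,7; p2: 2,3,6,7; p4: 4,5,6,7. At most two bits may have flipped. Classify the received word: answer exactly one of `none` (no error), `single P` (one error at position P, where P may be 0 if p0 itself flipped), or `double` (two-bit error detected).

double

s1: b1⊕b3⊕b5⊕b7 = 0⊕0⊕0⊕1 = 1
s2: b2⊕b3⊕b6⊕b7 = 1⊕0⊕1⊕1 = 1
s4: b4⊕b5⊕b6⊕b7 = 1⊕0⊕1⊕1 = 1
Syndrome (s4...s1) = 111 → position 7.
Overall parity (XOR of all 8 bits, including p0): 0⊕0⊕1⊕0⊕1⊕0⊕1⊕1 = 0
Overall=0, syndrome position=7 → double-bit error detected (uncorrectable).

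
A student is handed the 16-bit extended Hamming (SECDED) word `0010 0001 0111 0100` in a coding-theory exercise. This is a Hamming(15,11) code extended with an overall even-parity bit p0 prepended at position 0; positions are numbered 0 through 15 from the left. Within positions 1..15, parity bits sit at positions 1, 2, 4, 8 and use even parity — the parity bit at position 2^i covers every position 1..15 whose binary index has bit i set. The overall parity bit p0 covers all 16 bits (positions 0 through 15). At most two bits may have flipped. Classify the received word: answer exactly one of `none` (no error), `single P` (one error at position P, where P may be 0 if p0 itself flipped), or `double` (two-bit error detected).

none

s1: b1⊕b3⊕b5⊕b7⊕b9⊕b11⊕b13⊕b15 = 0⊕0⊕0⊕1⊕1⊕1⊕1⊕0 = 0
s2: b2⊕b3⊕b6⊕b7⊕b10⊕b11⊕b14⊕b15 = 1⊕0⊕0⊕1⊕1⊕1⊕0⊕0 = 0
s4: b4⊕b5⊕b6⊕b7⊕b12⊕b13⊕b14⊕b15 = 0⊕0⊕0⊕1⊕0⊕1⊕0⊕0 = 0
s8: b8⊕b9⊕b10⊕b11⊕b12⊕b13⊕b14⊕b15 = 0⊕1⊕1⊕1⊕0⊕1⊕0⊕0 = 0
Syndrome (s8...s1) = 0000 → position 0 (no error).
Overall parity (XOR of all 16 bits, including p0): 0⊕0⊕1⊕0⊕0⊕0⊕0⊕1⊕0⊕1⊕1⊕1⊕0⊕1⊕0⊕0 = 0
Overall=0, syndrome position=0 → no error.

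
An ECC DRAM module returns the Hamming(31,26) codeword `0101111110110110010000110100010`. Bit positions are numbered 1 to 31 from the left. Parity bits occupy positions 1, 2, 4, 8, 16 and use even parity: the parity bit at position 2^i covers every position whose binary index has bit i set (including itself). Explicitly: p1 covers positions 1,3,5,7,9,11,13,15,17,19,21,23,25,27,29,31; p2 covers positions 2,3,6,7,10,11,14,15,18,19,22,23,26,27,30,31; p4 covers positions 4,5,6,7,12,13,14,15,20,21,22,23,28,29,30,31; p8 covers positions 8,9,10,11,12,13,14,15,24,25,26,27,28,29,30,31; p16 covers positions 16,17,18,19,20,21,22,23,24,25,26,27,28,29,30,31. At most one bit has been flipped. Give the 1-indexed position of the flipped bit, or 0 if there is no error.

28

s1: b1⊕b3⊕b5⊕b7⊕b9⊕b11⊕b13⊕b15⊕b17⊕b19⊕b21⊕b23⊕b25⊕b27⊕b29⊕b31 = 0⊕0⊕1⊕1⊕1⊕1⊕0⊕1⊕0⊕0⊕0⊕1⊕0⊕0⊕0⊕0 = 0
s2: b2⊕b3⊕b6⊕b7⊕b10⊕b11⊕b14⊕b15⊕b18⊕b19⊕b22⊕b23⊕b26⊕b27⊕b30⊕b31 = 1⊕0⊕1⊕1⊕0⊕1⊕1⊕1⊕1⊕0⊕0⊕1⊕1⊕0⊕1⊕0 = 0
s4: b4⊕b5⊕b6⊕b7⊕b12⊕b13⊕b14⊕b15⊕b20⊕b21⊕b22⊕b23⊕b28⊕b29⊕b30⊕b31 = 1⊕1⊕1⊕1⊕1⊕0⊕1⊕1⊕0⊕0⊕0⊕1⊕0⊕0⊕1⊕0 = 1
s8: b8⊕b9⊕b10⊕b11⊕b12⊕b13⊕b14⊕b15⊕b24⊕b25⊕b26⊕b27⊕b28⊕b29⊕b30⊕b31 = 1⊕1⊕0⊕1⊕1⊕0⊕1⊕1⊕1⊕0⊕1⊕0⊕0⊕0⊕1⊕0 = 1
s16: b16⊕b17⊕b18⊕b19⊕b20⊕b21⊕b22⊕b23⊕b24⊕b25⊕b26⊕b27⊕b28⊕b29⊕b30⊕b31 = 0⊕0⊕1⊕0⊕0⊕0⊕0⊕1⊕1⊕0⊕1⊕0⊕0⊕0⊕1⊕0 = 1
Syndrome (s16...s1) = 11100 → position 28.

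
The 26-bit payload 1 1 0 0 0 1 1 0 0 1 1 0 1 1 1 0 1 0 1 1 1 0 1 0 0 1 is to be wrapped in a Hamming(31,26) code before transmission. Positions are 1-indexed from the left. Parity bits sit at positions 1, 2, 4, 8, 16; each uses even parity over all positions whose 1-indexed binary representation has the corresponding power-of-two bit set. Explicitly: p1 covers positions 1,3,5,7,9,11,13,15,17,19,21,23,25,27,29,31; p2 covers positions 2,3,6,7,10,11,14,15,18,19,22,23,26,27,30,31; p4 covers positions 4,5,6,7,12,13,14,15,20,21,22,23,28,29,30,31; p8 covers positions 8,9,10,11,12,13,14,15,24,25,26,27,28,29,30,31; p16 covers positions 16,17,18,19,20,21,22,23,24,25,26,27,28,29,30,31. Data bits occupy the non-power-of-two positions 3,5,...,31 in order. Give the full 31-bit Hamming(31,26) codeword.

Place data bits at non-power-of-two positions: b3=1, b5=1, b6=0, b7=0, b9=0, b10=1, b11=1, b12=0, b13=0, b14=1, b15=1, b17=0, b18=1, b19=1, b20=1, b21=0, b22=1, b23=0, b24=1, b25=1, b26=1, b27=0, b28=1, b29=0, b30=0, b31=1.
p1 = XOR of data positions {3,5,7,9,11,13,15,17,19,21,23,25,27,29,31} = 1⊕1⊕0⊕0⊕1⊕0⊕1⊕0⊕1⊕0⊕0⊕1⊕0⊕0⊕1 = 1
p2 = XOR of data positions {3,6,7,10,11,14,15,18,19,22,23,26,27,30,31} = 1⊕0⊕0⊕1⊕1⊕1⊕1⊕1⊕1⊕1⊕0⊕1⊕0⊕0⊕1 = 0
p4 = XOR of data positions {5,6,7,12,13,14,15,20,21,22,23,28,29,30,31} = 1⊕0⊕0⊕0⊕0⊕1⊕1⊕1⊕0⊕1⊕0⊕1⊕0⊕0⊕1 = 1
p8 = XOR of data positions {9,10,11,12,13,14,15,24,25,26,27,28,29,30,31} = 0⊕1⊕1⊕0⊕0⊕1⊕1⊕1⊕1⊕1⊕0⊕1⊕0⊕0⊕1 = 1
p16 = XOR of data positions {17,18,19,20,21,22,23,24,25,26,27,28,29,30,31} = 0⊕1⊕1⊕1⊕0⊕1⊕0⊕1⊕1⊕1⊕0⊕1⊕0⊕0⊕1 = 1
Codeword b1..b31 = 1011100101100111011101011101001

1011100101100111011101011101001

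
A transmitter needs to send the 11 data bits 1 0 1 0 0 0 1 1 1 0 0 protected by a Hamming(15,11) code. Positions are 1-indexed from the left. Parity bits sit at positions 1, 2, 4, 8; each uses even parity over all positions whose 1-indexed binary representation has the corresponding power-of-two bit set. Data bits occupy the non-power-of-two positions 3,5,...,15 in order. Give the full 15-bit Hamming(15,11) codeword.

111101010011100

Place data bits at non-power-of-two positions: b3=1, b5=0, b6=1, b7=0, b9=0, b10=0, b11=1, b12=1, b13=1, b14=0, b15=0.
p1 = XOR of data positions {3,5,7,9,11,13,15} = 1⊕0⊕0⊕0⊕1⊕1⊕0 = 1
p2 = XOR of data positions {3,6,7,10,11,14,15} = 1⊕1⊕0⊕0⊕1⊕0⊕0 = 1
p4 = XOR of data positions {5,6,7,12,13,14,15} = 0⊕1⊕0⊕1⊕1⊕0⊕0 = 1
p8 = XOR of data positions {9,10,11,12,13,14,15} = 0⊕0⊕1⊕1⊕1⊕0⊕0 = 1
Codeword b1..b15 = 111101010011100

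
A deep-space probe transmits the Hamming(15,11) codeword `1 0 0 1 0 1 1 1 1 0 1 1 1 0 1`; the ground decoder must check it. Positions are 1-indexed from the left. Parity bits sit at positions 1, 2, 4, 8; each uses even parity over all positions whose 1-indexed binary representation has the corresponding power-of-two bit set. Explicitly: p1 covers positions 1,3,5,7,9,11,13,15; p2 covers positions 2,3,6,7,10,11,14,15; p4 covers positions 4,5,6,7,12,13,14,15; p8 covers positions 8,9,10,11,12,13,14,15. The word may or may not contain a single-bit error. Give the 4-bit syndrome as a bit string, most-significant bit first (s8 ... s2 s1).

s1: b1⊕b3⊕b5⊕b7⊕b9⊕b11⊕b13⊕b15 = 1⊕0⊕0⊕1⊕1⊕1⊕1⊕1 = 0
s2: b2⊕b3⊕b6⊕b7⊕b10⊕b11⊕b14⊕b15 = 0⊕0⊕1⊕1⊕0⊕1⊕0⊕1 = 0
s4: b4⊕b5⊕b6⊕b7⊕b12⊕b13⊕b14⊕b15 = 1⊕0⊕1⊕1⊕1⊕1⊕0⊕1 = 0
s8: b8⊕b9⊕b10⊕b11⊕b12⊕b13⊕b14⊕b15 = 1⊕1⊕0⊕1⊕1⊕1⊕0⊕1 = 0
Syndrome (s8...s1) = 0000 → position 0 (no error).

0000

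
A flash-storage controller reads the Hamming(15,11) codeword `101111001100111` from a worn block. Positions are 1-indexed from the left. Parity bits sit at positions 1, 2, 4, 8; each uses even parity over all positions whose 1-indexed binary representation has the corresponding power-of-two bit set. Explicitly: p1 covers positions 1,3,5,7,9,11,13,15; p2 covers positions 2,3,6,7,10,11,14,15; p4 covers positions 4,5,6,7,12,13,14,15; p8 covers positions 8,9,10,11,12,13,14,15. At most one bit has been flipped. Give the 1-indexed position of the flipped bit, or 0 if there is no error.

10

s1: b1⊕b3⊕b5⊕b7⊕b9⊕b11⊕b13⊕b15 = 1⊕1⊕1⊕0⊕1⊕0⊕1⊕1 = 0
s2: b2⊕b3⊕b6⊕b7⊕b10⊕b11⊕b14⊕b15 = 0⊕1⊕1⊕0⊕1⊕0⊕1⊕1 = 1
s4: b4⊕b5⊕b6⊕b7⊕b12⊕b13⊕b14⊕b15 = 1⊕1⊕1⊕0⊕0⊕1⊕1⊕1 = 0
s8: b8⊕b9⊕b10⊕b11⊕b12⊕b13⊕b14⊕b15 = 0⊕1⊕1⊕0⊕0⊕1⊕1⊕1 = 1
Syndrome (s8...s1) = 1010 → position 10.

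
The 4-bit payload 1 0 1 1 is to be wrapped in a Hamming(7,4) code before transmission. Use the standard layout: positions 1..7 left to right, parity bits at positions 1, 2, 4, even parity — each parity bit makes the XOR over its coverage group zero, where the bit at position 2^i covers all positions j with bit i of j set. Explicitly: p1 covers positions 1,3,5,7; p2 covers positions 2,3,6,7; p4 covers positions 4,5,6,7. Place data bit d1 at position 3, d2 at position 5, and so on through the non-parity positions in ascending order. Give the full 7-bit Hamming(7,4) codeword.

0110011

Place data bits at non-power-of-two positions: b3=1, b5=0, b6=1, b7=1.
p1 = XOR of data positions {3,5,7} = 1⊕0⊕1 = 0
p2 = XOR of data positions {3,6,7} = 1⊕1⊕1 = 1
p4 = XOR of data positions {5,6,7} = 0⊕1⊕1 = 0
Codeword b1..b7 = 0110011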